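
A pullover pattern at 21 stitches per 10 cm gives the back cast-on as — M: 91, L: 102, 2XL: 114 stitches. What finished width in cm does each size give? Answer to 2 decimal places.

M 43.33 cm; L 48.57 cm; 2XL 54.29 cm.

21/10 = 2.1 sts per cm.
M: 91 / 2.1 = 43.333 → 43.33 cm.
L: 102 / 2.1 = 48.571 → 48.57 cm.
2XL: 114 / 2.1 = 54.286 → 54.29 cm.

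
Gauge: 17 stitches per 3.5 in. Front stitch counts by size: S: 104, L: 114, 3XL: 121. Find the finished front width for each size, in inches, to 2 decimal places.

17/3.5 = 4.857 sts per in.
S: 104 / 4.857 = 21.412 → 21.41 in.
L: 114 / 4.857 = 23.471 → 23.47 in.
3XL: 121 / 4.857 = 24.912 → 24.91 in.

S 21.41 inches; L 23.47 inches; 3XL 24.91 inches.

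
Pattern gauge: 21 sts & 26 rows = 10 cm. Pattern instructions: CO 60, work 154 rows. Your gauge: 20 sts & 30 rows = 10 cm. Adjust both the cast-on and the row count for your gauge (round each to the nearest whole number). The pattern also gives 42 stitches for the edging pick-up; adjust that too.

Cast on 57 stitches; work 178 rows; edging pick-up 40 stitches.

Stitches: 60 × 20/21 = 57.14 → 57.
Rows: 154 × 30/26 = 177.69 → 178.
edging pick-up: 42 × 20/21 = 40.00 → 40.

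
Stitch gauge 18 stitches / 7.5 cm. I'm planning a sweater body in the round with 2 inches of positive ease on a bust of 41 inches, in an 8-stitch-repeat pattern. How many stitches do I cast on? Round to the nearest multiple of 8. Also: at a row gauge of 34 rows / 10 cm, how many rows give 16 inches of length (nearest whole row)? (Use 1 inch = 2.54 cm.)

Cast on 264 stitches; work 138 rows.

Finished = 41 + 2 = 43 inches.
43 inches × 2.54 = 109.22 cm.
18/7.5 = 2.4 sts per cm; 109.22 × 2.4 = 262.13 sts.
Nearest multiple of 8 → 264.
16 inches = 40.64 cm; × 3.4 = 138.18 → 138 rows.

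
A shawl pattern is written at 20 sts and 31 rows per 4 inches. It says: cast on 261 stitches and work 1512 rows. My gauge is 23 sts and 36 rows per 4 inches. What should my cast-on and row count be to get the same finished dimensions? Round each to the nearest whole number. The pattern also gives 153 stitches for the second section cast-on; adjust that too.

Cast on 300 stitches; work 1756 rows; second section cast-on 176 stitches.

Stitches: 261 × 23/20 = 300.15 → 300.
Rows: 1512 × 36/31 = 1755.87 → 1756.
second section cast-on: 153 × 23/20 = 175.95 → 176.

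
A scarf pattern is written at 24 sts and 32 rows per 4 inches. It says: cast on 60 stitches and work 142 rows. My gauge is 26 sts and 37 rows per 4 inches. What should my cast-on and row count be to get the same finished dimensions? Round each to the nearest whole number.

Cast on 65 stitches; work 164 rows.

Stitches: 60 × 26/24 = 65.00 → 65.
Rows: 142 × 37/32 = 164.19 → 164.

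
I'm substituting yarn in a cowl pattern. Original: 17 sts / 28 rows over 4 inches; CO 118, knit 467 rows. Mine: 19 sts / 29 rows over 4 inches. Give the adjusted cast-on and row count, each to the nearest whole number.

Cast on 132 stitches; work 484 rows.

Stitches: 118 × 19/17 = 131.88 → 132.
Rows: 467 × 29/28 = 483.68 → 484.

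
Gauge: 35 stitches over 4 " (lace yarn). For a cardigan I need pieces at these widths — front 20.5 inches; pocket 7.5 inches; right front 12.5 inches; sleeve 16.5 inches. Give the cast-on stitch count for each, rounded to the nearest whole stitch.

Rate = 35/4 = 8.75 sts per in.
front: 20.5 × 8.75 = 179.38 → 179.
pocket: 7.5 × 8.75 = 65.62 → 66.
right front: 12.5 × 8.75 = 109.38 → 109.
sleeve: 16.5 × 8.75 = 144.38 → 144.

front 179; pocket 66; right front 109; sleeve 144.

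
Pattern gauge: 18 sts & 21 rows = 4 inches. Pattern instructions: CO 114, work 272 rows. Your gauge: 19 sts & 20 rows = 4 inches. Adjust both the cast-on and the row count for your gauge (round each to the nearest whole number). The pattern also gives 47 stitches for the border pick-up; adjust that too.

Cast on 120 stitches; work 259 rows; border pick-up 50 stitches.

Stitches: 114 × 19/18 = 120.33 → 120.
Rows: 272 × 20/21 = 259.05 → 259.
border pick-up: 47 × 19/18 = 49.61 → 50.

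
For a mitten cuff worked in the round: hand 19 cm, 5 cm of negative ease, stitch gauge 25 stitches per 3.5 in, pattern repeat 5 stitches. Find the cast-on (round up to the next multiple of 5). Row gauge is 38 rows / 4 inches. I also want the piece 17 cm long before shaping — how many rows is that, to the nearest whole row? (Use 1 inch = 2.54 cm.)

Cast on 40 stitches; work 64 rows.

Finished = 19 − 5 = 14 cm.
14 cm × 1/2.54 = 5.51 inches.
25/3.5 = 7.143 sts per in; 5.51 × 7.143 = 39.37 sts.
Next multiple of 5 → 40.
17 cm = 6.69 inches; × 9.5 = 63.58 → 64 rows.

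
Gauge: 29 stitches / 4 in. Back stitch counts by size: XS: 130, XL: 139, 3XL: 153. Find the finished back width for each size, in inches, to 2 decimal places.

XS 17.93 inches; XL 19.17 inches; 3XL 21.10 inches.

29/4 = 7.25 sts per in.
XS: 130 / 7.25 = 17.931 → 17.93 in.
XL: 139 / 7.25 = 19.172 → 19.17 in.
3XL: 153 / 7.25 = 21.103 → 21.10 in.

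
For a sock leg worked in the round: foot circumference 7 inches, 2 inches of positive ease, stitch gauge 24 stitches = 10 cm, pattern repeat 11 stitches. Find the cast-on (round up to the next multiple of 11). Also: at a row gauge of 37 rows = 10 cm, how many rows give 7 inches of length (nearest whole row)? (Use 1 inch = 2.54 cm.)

Cast on 55 stitches; work 66 rows.

Finished = 7 + 2 = 9 inches.
9 inches × 2.54 = 22.86 cm.
24/10 = 2.4 sts per cm; 22.86 × 2.4 = 54.86 sts.
Next multiple of 11 → 55.
7 inches = 17.78 cm; × 3.7 = 65.79 → 66 rows.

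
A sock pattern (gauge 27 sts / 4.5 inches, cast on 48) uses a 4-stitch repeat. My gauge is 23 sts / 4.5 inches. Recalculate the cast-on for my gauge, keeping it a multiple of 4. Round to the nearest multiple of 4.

CO 40 sts.

48 × 23 / 27 = 40.89.
Nearest multiple of 4: 40.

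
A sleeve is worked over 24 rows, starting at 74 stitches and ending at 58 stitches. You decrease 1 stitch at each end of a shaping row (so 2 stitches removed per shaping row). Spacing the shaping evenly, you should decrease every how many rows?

Stitches to remove: |58 − 74| = 16.
Shaping rows needed: 16 / 2 = 8.
24 rows / 8 = every 3 rows.

Decrease every 3rd row.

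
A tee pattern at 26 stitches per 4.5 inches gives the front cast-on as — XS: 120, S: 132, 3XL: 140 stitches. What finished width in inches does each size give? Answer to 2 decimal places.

26/4.5 = 5.778 sts per in.
XS: 120 / 5.778 = 20.769 → 20.77 in.
S: 132 / 5.778 = 22.846 → 22.85 in.
3XL: 140 / 5.778 = 24.231 → 24.23 in.

XS 20.77 inches; S 22.85 inches; 3XL 24.23 inches.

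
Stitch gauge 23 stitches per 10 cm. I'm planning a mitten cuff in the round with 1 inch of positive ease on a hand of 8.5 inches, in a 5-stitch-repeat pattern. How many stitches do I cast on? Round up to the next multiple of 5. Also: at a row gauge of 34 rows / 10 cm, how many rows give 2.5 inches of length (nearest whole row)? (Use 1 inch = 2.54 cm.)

Finished = 8.5 + 1 = 9.5 inches.
9.5 inches × 2.54 = 24.13 cm.
23/10 = 2.3 sts per cm; 24.13 × 2.3 = 55.50 sts.
Next multiple of 5 → 60.
2.5 inches = 6.35 cm; × 3.4 = 21.59 → 22 rows.

Cast on 60 stitches; work 22 rows.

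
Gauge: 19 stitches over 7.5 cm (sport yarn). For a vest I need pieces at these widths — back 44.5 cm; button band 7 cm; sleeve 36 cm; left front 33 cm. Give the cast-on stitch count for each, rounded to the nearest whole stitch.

Rate = 19/7.5 = 2.533 sts per cm.
back: 44.5 × 2.533 = 112.73 → 113.
button band: 7 × 2.533 = 17.73 → 18.
sleeve: 36 × 2.533 = 91.20 → 91.
left front: 33 × 2.533 = 83.60 → 84.

back 113; button band 18; sleeve 91; left front 84.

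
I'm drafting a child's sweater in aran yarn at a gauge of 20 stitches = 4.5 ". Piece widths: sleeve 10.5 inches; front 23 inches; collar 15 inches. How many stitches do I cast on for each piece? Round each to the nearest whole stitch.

Rate = 20/4.5 = 4.444 sts per in.
sleeve: 10.5 × 4.444 = 46.67 → 47.
front: 23 × 4.444 = 102.22 → 102.
collar: 15 × 4.444 = 66.67 → 67.

sleeve 47; front 102; collar 67.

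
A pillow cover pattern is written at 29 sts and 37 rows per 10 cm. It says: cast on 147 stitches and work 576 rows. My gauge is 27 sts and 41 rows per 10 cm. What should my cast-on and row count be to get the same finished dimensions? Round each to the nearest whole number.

Cast on 137 stitches; work 638 rows.

Stitches: 147 × 27/29 = 136.86 → 137.
Rows: 576 × 41/37 = 638.27 → 638.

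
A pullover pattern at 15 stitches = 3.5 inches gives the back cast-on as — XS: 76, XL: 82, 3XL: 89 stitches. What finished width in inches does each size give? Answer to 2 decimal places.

15/3.5 = 4.286 sts per in.
XS: 76 / 4.286 = 17.733 → 17.73 in.
XL: 82 / 4.286 = 19.133 → 19.13 in.
3XL: 89 / 4.286 = 20.767 → 20.77 in.

XS 17.73 inches; XL 19.13 inches; 3XL 20.77 inches.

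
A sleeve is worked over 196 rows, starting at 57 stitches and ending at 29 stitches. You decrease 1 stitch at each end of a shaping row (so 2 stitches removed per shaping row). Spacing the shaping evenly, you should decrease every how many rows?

Decrease every 14th row.

Stitches to remove: |29 − 57| = 28.
Shaping rows needed: 28 / 2 = 14.
196 rows / 14 = every 14 rows.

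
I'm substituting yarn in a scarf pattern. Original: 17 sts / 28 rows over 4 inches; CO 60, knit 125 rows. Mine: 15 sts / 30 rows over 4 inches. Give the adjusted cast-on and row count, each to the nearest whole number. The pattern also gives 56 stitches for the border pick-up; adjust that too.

Cast on 53 stitches; work 134 rows; border pick-up 49 stitches.

Stitches: 60 × 15/17 = 52.94 → 53.
Rows: 125 × 30/28 = 133.93 → 134.
border pick-up: 56 × 15/17 = 49.41 → 49.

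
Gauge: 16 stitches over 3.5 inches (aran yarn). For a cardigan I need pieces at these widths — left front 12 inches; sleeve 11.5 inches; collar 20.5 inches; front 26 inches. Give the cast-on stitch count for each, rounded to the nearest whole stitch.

Rate = 16/3.5 = 4.571 sts per in.
left front: 12 × 4.571 = 54.86 → 55.
sleeve: 11.5 × 4.571 = 52.57 → 53.
collar: 20.5 × 4.571 = 93.71 → 94.
front: 26 × 4.571 = 118.86 → 119.

left front 55; sleeve 53; collar 94; front 119.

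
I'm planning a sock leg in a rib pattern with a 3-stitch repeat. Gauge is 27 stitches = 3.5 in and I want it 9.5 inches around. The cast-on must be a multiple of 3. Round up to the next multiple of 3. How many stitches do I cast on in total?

27 / 3.5 = 7.714 sts per inch.
9.5 × 7.714 = 73.29 sts.
Next multiple of 3: 75.

CO 75 sts.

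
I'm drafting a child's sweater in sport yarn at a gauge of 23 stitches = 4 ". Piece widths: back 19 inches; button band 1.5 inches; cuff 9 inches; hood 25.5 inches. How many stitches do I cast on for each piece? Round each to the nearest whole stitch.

back 109; button band 9; cuff 52; hood 147.

Rate = 23/4 = 5.75 sts per in.
back: 19 × 5.75 = 109.25 → 109.
button band: 1.5 × 5.75 = 8.62 → 9.
cuff: 9 × 5.75 = 51.75 → 52.
hood: 25.5 × 5.75 = 146.62 → 147.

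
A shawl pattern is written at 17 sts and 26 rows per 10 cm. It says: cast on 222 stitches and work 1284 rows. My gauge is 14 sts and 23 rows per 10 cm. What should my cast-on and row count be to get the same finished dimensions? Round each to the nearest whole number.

Cast on 183 stitches; work 1136 rows.

Stitches: 222 × 14/17 = 182.82 → 183.
Rows: 1284 × 23/26 = 1135.85 → 1136.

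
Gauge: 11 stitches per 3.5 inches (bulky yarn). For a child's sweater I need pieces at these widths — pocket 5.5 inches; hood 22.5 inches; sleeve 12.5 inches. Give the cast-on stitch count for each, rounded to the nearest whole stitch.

Rate = 11/3.5 = 3.143 sts per in.
pocket: 5.5 × 3.143 = 17.29 → 17.
hood: 22.5 × 3.143 = 70.71 → 71.
sleeve: 12.5 × 3.143 = 39.29 → 39.

pocket 17; hood 71; sleeve 39.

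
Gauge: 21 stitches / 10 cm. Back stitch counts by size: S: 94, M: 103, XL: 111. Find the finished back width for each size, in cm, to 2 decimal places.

21/10 = 2.1 sts per cm.
S: 94 / 2.1 = 44.762 → 44.76 cm.
M: 103 / 2.1 = 49.048 → 49.05 cm.
XL: 111 / 2.1 = 52.857 → 52.86 cm.

S 44.76 cm; M 49.05 cm; XL 52.86 cm.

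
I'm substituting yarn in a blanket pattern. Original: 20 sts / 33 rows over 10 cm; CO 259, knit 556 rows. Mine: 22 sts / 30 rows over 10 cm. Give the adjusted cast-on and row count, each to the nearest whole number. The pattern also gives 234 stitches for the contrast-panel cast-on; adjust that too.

Stitches: 259 × 22/20 = 284.90 → 285.
Rows: 556 × 30/33 = 505.45 → 505.
contrast-panel cast-on: 234 × 22/20 = 257.40 → 257.

Cast on 285 stitches; work 505 rows; contrast-panel cast-on 257 stitches.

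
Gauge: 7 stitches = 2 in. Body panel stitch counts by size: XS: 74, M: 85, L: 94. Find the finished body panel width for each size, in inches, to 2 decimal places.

XS 21.14 inches; M 24.29 inches; L 26.86 inches.

7/2 = 3.5 sts per in.
XS: 74 / 3.5 = 21.143 → 21.14 in.
M: 85 / 3.5 = 24.286 → 24.29 in.
L: 94 / 3.5 = 26.857 → 26.86 in.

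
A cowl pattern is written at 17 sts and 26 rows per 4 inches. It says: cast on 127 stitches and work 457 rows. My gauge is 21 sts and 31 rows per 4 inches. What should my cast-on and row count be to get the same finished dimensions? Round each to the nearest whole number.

Stitches: 127 × 21/17 = 156.88 → 157.
Rows: 457 × 31/26 = 544.88 → 545.

Cast on 157 stitches; work 545 rows.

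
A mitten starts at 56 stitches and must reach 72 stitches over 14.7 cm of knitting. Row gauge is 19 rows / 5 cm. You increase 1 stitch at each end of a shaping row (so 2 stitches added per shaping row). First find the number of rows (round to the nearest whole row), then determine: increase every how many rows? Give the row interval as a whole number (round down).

Increase every 7th row.

Rows = 14.7 × 3.8 = 55.9 → 56 rows.
Stitches to add: 16 → 8 shaping rows (at 2 st each).
56 / 8 = 7.00 → every 7 rows.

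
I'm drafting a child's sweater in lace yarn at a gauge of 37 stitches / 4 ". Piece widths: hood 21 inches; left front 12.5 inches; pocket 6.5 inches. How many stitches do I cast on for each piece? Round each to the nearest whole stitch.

hood 194; left front 116; pocket 60.

Rate = 37/4 = 9.25 sts per in.
hood: 21 × 9.25 = 194.25 → 194.
left front: 12.5 × 9.25 = 115.62 → 116.
pocket: 6.5 × 9.25 = 60.12 → 60.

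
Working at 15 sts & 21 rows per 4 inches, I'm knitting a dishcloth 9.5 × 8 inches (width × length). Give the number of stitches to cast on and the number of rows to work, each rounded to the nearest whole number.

Stitch gauge = 15/4 = 3.75 sts/in; 9.5 × 3.75 = 35.62 → 36 sts.
Row gauge = 21/4 = 5.25 rows/in; 8 × 5.25 = 42.00 → 42 rows.

Cast on 36 stitches and work 42 rows.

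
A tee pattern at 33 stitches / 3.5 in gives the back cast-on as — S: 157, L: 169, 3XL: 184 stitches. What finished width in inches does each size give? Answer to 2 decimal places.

33/3.5 = 9.429 sts per in.
S: 157 / 9.429 = 16.652 → 16.65 in.
L: 169 / 9.429 = 17.924 → 17.92 in.
3XL: 184 / 9.429 = 19.515 → 19.52 in.

S 16.65 inches; L 17.92 inches; 3XL 19.52 inches.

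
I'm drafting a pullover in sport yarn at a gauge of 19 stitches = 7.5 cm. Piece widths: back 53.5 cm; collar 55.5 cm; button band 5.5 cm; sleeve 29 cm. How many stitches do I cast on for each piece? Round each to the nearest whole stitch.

back 136; collar 141; button band 14; sleeve 73.

Rate = 19/7.5 = 2.533 sts per cm.
back: 53.5 × 2.533 = 135.53 → 136.
collar: 55.5 × 2.533 = 140.60 → 141.
button band: 5.5 × 2.533 = 13.93 → 14.
sleeve: 29 × 2.533 = 73.47 → 73.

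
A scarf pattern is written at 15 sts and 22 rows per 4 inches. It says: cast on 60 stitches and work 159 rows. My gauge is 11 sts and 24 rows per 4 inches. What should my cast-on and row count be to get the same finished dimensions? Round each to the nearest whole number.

Stitches: 60 × 11/15 = 44.00 → 44.
Rows: 159 × 24/22 = 173.45 → 173.

Cast on 44 stitches; work 173 rows.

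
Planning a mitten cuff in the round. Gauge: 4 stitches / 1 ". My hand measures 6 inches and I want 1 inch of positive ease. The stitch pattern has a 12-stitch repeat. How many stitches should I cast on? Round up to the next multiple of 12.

Finished = 6 + 1 = 7 inches.
4 / 1 = 4 sts/in.
7 × 4 = 28.00 sts.
Next multiple of 12: 36.

Cast on 36 stitches.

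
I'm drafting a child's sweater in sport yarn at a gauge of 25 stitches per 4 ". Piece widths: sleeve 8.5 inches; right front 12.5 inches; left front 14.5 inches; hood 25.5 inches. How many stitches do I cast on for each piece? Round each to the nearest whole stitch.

sleeve 53; right front 78; left front 91; hood 159.

Rate = 25/4 = 6.25 sts per in.
sleeve: 8.5 × 6.25 = 53.12 → 53.
right front: 12.5 × 6.25 = 78.12 → 78.
left front: 14.5 × 6.25 = 90.62 → 91.
hood: 25.5 × 6.25 = 159.38 → 159.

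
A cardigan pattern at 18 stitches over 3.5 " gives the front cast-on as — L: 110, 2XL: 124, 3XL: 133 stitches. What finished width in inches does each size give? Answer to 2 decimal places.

18/3.5 = 5.143 sts per in.
L: 110 / 5.143 = 21.389 → 21.39 in.
2XL: 124 / 5.143 = 24.111 → 24.11 in.
3XL: 133 / 5.143 = 25.861 → 25.86 in.

L 21.39 inches; 2XL 24.11 inches; 3XL 25.86 inches.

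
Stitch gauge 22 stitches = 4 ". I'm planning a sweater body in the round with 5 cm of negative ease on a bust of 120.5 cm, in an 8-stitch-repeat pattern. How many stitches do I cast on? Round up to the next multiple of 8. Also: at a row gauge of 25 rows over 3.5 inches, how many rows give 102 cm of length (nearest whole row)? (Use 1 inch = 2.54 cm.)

Cast on 256 stitches; work 287 rows.

Finished = 120.5 − 5 = 115.5 cm.
115.5 cm × 1/2.54 = 45.47 inches.
22/4 = 5.5 sts per in; 45.47 × 5.5 = 250.10 sts.
Next multiple of 8 → 256.
102 cm = 40.16 inches; × 7.143 = 286.84 → 287 rows.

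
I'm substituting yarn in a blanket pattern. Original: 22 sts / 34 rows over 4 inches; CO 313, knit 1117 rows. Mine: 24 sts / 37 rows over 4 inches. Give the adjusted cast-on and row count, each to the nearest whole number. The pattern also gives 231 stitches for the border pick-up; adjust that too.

Cast on 341 stitches; work 1216 rows; border pick-up 252 stitches.

Stitches: 313 × 24/22 = 341.45 → 341.
Rows: 1117 × 37/34 = 1215.56 → 1216.
border pick-up: 231 × 24/22 = 252.00 → 252.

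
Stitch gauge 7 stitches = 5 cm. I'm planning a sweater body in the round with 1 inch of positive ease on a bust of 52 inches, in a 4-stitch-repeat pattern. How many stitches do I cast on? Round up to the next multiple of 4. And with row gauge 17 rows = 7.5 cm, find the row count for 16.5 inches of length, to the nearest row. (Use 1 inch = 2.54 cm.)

Finished = 52 + 1 = 53 inches.
53 inches × 2.54 = 134.62 cm.
7/5 = 1.4 sts per cm; 134.62 × 1.4 = 188.47 sts.
Next multiple of 4 → 192.
16.5 inches = 41.91 cm; × 2.267 = 95.00 → 95 rows.

Cast on 192 stitches; work 95 rows.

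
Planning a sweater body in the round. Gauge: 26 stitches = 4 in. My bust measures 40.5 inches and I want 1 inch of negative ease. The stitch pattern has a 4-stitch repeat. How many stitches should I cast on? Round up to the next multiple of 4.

CO 260 sts.

Finished = 40.5 − 1 = 39.5 inches.
26 / 4 = 6.5 sts/in.
39.5 × 6.5 = 256.75 sts.
Next multiple of 4: 260.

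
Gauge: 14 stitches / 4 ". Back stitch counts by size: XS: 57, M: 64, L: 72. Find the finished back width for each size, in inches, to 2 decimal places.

14/4 = 3.5 sts per in.
XS: 57 / 3.5 = 16.286 → 16.29 in.
M: 64 / 3.5 = 18.286 → 18.29 in.
L: 72 / 3.5 = 20.571 → 20.57 in.

XS 16.29 inches; M 18.29 inches; L 20.57 inches.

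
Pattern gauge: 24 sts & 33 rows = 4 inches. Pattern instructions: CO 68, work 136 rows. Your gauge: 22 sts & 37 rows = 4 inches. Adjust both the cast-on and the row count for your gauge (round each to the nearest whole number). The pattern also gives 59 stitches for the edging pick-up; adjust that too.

Cast on 62 stitches; work 152 rows; edging pick-up 54 stitches.

Stitches: 68 × 22/24 = 62.33 → 62.
Rows: 136 × 37/33 = 152.48 → 152.
edging pick-up: 59 × 22/24 = 54.08 → 54.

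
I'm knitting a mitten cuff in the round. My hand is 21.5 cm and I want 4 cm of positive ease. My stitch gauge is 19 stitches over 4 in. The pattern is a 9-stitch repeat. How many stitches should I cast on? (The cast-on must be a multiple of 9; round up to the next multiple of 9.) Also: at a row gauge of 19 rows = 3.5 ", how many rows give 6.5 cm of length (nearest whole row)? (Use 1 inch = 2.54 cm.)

Finished = 21.5 + 4 = 25.5 cm.
25.5 cm × 1/2.54 = 10.04 inches.
19/4 = 4.75 sts per in; 10.04 × 4.75 = 47.69 sts.
Next multiple of 9 → 54.
6.5 cm = 2.56 inches; × 5.429 = 13.89 → 14 rows.

Cast on 54 stitches; work 14 rows.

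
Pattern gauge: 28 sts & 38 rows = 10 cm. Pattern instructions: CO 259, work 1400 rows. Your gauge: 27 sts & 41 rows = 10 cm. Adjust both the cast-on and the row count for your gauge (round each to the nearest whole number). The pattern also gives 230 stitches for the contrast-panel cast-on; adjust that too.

Cast on 250 stitches; work 1511 rows; contrast-panel cast-on 222 stitches.

Stitches: 259 × 27/28 = 249.75 → 250.
Rows: 1400 × 41/38 = 1510.53 → 1511.
contrast-panel cast-on: 230 × 27/28 = 221.79 → 222.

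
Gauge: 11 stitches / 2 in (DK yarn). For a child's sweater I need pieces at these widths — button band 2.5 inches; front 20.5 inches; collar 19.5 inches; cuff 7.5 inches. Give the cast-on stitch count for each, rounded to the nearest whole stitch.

Rate = 11/2 = 5.5 sts per in.
button band: 2.5 × 5.5 = 13.75 → 14.
front: 20.5 × 5.5 = 112.75 → 113.
collar: 19.5 × 5.5 = 107.25 → 107.
cuff: 7.5 × 5.5 = 41.25 → 41.

button band 14; front 113; collar 107; cuff 41.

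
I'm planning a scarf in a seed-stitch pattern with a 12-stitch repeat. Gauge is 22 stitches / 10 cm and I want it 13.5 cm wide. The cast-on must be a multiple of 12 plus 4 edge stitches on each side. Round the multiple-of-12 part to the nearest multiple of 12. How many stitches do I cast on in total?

22 / 10 = 2.2 sts per cm.
13.5 × 2.2 = 29.70 sts.
Less 8 edge sts → 21.70 for the repeat.
Nearest multiple of 12: 24.
Add back 8 edge sts → 32.

Cast on 32 stitches.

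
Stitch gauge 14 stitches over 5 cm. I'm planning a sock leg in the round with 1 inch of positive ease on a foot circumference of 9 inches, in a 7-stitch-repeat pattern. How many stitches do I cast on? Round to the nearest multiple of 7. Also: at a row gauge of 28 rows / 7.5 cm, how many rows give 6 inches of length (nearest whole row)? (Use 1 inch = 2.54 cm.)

Cast on 70 stitches; work 57 rows.

Finished = 9 + 1 = 10 inches.
10 inches × 2.54 = 25.40 cm.
14/5 = 2.8 sts per cm; 25.40 × 2.8 = 71.12 sts.
Nearest multiple of 7 → 70.
6 inches = 15.24 cm; × 3.733 = 56.90 → 57 rows.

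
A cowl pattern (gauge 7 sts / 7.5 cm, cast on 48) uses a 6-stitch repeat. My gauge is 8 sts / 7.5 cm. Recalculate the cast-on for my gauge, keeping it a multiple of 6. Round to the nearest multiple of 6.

54 stitches.

48 × 8 / 7 = 54.86.
Nearest multiple of 6: 54.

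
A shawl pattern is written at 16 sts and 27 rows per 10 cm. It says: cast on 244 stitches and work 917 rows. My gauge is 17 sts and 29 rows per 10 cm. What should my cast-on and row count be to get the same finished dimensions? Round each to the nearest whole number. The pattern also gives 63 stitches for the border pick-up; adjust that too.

Cast on 259 stitches; work 985 rows; border pick-up 67 stitches.

Stitches: 244 × 17/16 = 259.25 → 259.
Rows: 917 × 29/27 = 984.93 → 985.
border pick-up: 63 × 17/16 = 66.94 → 67.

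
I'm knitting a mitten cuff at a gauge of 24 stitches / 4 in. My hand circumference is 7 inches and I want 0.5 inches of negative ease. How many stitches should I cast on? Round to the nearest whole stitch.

Finished = 7 − 0.5 = 6.5 in.
24 / 4 = 6 sts per inch.
6.50 × 6 = 39.00 sts.

39 stitches.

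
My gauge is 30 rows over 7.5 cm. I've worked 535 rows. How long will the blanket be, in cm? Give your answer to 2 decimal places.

133.75 cm.

30 rows / 7.5 cm = 4 rows per cm.
535 / 4 = 133.750 cm.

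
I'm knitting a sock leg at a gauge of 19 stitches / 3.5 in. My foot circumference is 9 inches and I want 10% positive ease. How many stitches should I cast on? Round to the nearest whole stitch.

Finished = 9 × 1.10 = 9.90 in.
19 / 3.5 = 5.429 sts per inch.
9.90 × 5.429 = 53.74 sts.
→ 54 sts.

CO 54 sts.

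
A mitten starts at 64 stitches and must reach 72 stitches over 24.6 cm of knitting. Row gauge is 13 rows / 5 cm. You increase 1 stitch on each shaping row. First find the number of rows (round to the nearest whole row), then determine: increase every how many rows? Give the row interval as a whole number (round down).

Rows = 24.6 × 2.6 = 64.0 → 64 rows.
Stitches to add: 8 → 8 shaping rows (at 1 st each).
64 / 8 = 8.00 → every 8 rows.

Increase every 8th row.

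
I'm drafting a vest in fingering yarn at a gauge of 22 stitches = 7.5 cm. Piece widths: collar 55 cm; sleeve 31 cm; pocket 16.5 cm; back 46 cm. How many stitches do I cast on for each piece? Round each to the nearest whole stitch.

Rate = 22/7.5 = 2.933 sts per cm.
collar: 55 × 2.933 = 161.33 → 161.
sleeve: 31 × 2.933 = 90.93 → 91.
pocket: 16.5 × 2.933 = 48.40 → 48.
back: 46 × 2.933 = 134.93 → 135.

collar 161; sleeve 91; pocket 48; back 135.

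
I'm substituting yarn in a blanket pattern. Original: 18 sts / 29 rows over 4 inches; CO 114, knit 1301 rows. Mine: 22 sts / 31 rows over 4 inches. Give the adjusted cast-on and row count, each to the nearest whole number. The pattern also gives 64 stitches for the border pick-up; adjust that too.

Stitches: 114 × 22/18 = 139.33 → 139.
Rows: 1301 × 31/29 = 1390.72 → 1391.
border pick-up: 64 × 22/18 = 78.22 → 78.

Cast on 139 stitches; work 1391 rows; border pick-up 78 stitches.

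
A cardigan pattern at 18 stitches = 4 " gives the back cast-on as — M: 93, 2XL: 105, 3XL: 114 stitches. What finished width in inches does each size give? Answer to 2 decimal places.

18/4 = 4.5 sts per in.
M: 93 / 4.5 = 20.667 → 20.67 in.
2XL: 105 / 4.5 = 23.333 → 23.33 in.
3XL: 114 / 4.5 = 25.333 → 25.33 in.

M 20.67 inches; 2XL 23.33 inches; 3XL 25.33 inches.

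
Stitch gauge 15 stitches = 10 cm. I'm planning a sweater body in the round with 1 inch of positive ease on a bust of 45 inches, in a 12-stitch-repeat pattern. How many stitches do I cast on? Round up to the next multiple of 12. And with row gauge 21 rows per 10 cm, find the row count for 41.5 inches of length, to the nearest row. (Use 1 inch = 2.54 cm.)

Finished = 45 + 1 = 46 inches.
46 inches × 2.54 = 116.84 cm.
15/10 = 1.5 sts per cm; 116.84 × 1.5 = 175.26 sts.
Next multiple of 12 → 180.
41.5 inches = 105.41 cm; × 2.1 = 221.36 → 221 rows.

Cast on 180 stitches; work 221 rows.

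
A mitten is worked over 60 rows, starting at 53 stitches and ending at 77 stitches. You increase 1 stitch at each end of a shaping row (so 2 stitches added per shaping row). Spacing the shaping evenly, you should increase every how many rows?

Stitches to add: |77 − 53| = 24.
Shaping rows needed: 24 / 2 = 12.
60 rows / 12 = every 5 rows.

Increase every 5th row.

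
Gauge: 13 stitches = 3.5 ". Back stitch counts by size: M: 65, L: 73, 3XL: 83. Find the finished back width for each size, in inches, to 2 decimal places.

M 17.50 inches; L 19.65 inches; 3XL 22.35 inches.

13/3.5 = 3.714 sts per in.
M: 65 / 3.714 = 17.500 → 17.50 in.
L: 73 / 3.714 = 19.654 → 19.65 in.
3XL: 83 / 3.714 = 22.346 → 22.35 in.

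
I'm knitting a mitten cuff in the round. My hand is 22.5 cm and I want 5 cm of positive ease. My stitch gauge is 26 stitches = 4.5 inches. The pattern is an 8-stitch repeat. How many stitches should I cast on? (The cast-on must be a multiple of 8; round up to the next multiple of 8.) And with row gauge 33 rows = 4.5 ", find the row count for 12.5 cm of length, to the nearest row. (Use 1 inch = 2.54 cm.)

Cast on 64 stitches; work 36 rows.

Finished = 22.5 + 5 = 27.5 cm.
27.5 cm × 1/2.54 = 10.83 inches.
26/4.5 = 5.778 sts per in; 10.83 × 5.778 = 62.55 sts.
Next multiple of 8 → 64.
12.5 cm = 4.92 inches; × 7.333 = 36.09 → 36 rows.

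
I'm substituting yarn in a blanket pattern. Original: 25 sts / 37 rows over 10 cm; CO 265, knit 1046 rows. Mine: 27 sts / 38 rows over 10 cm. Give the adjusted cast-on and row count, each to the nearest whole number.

Stitches: 265 × 27/25 = 286.20 → 286.
Rows: 1046 × 38/37 = 1074.27 → 1074.

Cast on 286 stitches; work 1074 rows.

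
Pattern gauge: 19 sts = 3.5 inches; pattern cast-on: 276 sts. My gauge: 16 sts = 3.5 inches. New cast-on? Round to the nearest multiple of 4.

Cast on 232 stitches.

Scale factor = 16 / 19 = 0.842.
276 × 16 / 19 = 232.42 sts.
→ 232 sts.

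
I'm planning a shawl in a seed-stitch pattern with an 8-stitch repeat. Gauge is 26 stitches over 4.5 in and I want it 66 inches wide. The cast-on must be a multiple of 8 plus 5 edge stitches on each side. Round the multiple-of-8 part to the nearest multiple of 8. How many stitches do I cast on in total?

CO 378 sts.

26 / 4.5 = 5.778 sts per inch.
66 × 5.778 = 381.33 sts.
Less 10 edge sts → 371.33 for the repeat.
Nearest multiple of 8: 368.
Add back 10 edge sts → 378.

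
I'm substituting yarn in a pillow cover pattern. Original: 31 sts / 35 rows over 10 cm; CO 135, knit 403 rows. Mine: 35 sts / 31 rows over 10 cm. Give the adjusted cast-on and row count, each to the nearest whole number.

Cast on 152 stitches; work 357 rows.

Stitches: 135 × 35/31 = 152.42 → 152.
Rows: 403 × 31/35 = 356.94 → 357.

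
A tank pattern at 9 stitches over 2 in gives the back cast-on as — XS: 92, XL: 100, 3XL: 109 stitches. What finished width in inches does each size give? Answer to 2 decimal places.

XS 20.44 inches; XL 22.22 inches; 3XL 24.22 inches.

9/2 = 4.5 sts per in.
XS: 92 / 4.5 = 20.444 → 20.44 in.
XL: 100 / 4.5 = 22.222 → 22.22 in.
3XL: 109 / 4.5 = 24.222 → 24.22 in.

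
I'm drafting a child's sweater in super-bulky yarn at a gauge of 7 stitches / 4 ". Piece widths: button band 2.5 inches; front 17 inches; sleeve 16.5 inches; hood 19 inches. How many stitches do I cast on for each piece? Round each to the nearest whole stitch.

Rate = 7/4 = 1.75 sts per in.
button band: 2.5 × 1.75 = 4.38 → 4.
front: 17 × 1.75 = 29.75 → 30.
sleeve: 16.5 × 1.75 = 28.88 → 29.
hood: 19 × 1.75 = 33.25 → 33.

button band 4; front 30; sleeve 29; hood 33.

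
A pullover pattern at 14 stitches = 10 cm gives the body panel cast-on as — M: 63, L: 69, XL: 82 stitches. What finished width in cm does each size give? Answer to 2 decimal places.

M 45.00 cm; L 49.29 cm; XL 58.57 cm.

14/10 = 1.4 sts per cm.
M: 63 / 1.4 = 45.000 → 45.00 cm.
L: 69 / 1.4 = 49.286 → 49.29 cm.
XL: 82 / 1.4 = 58.571 → 58.57 cm.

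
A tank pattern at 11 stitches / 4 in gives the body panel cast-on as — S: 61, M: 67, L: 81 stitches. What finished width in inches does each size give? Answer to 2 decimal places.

11/4 = 2.75 sts per in.
S: 61 / 2.75 = 22.182 → 22.18 in.
M: 67 / 2.75 = 24.364 → 24.36 in.
L: 81 / 2.75 = 29.455 → 29.45 in.

S 22.18 inches; M 24.36 inches; L 29.45 inches.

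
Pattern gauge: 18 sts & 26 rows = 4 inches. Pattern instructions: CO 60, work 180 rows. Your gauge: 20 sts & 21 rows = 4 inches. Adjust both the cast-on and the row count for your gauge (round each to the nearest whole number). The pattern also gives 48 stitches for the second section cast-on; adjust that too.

Stitches: 60 × 20/18 = 66.67 → 67.
Rows: 180 × 21/26 = 145.38 → 145.
second section cast-on: 48 × 20/18 = 53.33 → 53.

Cast on 67 stitches; work 145 rows; second section cast-on 53 stitches.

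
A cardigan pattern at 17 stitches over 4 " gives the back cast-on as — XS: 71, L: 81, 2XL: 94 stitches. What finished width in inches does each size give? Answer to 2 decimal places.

XS 16.71 inches; L 19.06 inches; 2XL 22.12 inches.

17/4 = 4.25 sts per in.
XS: 71 / 4.25 = 16.706 → 16.71 in.
L: 81 / 4.25 = 19.059 → 19.06 in.
2XL: 94 / 4.25 = 22.118 → 22.12 in.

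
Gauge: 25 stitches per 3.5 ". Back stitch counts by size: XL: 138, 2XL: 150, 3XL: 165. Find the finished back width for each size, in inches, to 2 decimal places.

XL 19.32 inches; 2XL 21.00 inches; 3XL 23.10 inches.

25/3.5 = 7.143 sts per in.
XL: 138 / 7.143 = 19.320 → 19.32 in.
2XL: 150 / 7.143 = 21.000 → 21.00 in.
3XL: 165 / 7.143 = 23.100 → 23.10 in.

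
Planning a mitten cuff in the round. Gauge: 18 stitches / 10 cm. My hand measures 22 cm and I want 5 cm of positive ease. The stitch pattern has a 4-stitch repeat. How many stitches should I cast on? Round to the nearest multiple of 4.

Finished = 22 + 5 = 27 cm.
18 / 10 = 1.8 sts/cm.
27 × 1.8 = 48.60 sts.
Nearest multiple of 4: 48.

Cast on 48 stitches.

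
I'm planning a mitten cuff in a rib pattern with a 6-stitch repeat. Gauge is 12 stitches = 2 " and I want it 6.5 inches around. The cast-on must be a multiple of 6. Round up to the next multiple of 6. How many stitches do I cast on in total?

12 / 2 = 6 sts per inch.
6.5 × 6 = 39.00 sts.
Next multiple of 6: 42.

CO 42 sts.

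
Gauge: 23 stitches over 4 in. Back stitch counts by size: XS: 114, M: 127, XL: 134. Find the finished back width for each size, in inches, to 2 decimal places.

23/4 = 5.75 sts per in.
XS: 114 / 5.75 = 19.826 → 19.83 in.
M: 127 / 5.75 = 22.087 → 22.09 in.
XL: 134 / 5.75 = 23.304 → 23.30 in.

XS 19.83 inches; M 22.09 inches; XL 23.30 inches.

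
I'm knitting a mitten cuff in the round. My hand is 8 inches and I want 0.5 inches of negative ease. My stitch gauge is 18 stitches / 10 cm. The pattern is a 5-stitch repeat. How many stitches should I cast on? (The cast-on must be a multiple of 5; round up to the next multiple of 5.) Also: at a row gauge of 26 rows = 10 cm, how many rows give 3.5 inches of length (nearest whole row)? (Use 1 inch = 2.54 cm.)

Cast on 35 stitches; work 23 rows.

Finished = 8 − 0.5 = 7.5 inches.
7.5 inches × 2.54 = 19.05 cm.
18/10 = 1.8 sts per cm; 19.05 × 1.8 = 34.29 sts.
Next multiple of 5 → 35.
3.5 inches = 8.89 cm; × 2.6 = 23.11 → 23 rows.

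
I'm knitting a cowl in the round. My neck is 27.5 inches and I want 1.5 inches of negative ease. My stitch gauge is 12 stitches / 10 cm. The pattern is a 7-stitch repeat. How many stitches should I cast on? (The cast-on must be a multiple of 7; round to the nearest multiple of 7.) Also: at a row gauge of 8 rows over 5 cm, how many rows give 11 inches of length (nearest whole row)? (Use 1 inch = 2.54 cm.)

Cast on 77 stitches; work 45 rows.

Finished = 27.5 − 1.5 = 26 inches.
26 inches × 2.54 = 66.04 cm.
12/10 = 1.2 sts per cm; 66.04 × 1.2 = 79.25 sts.
Nearest multiple of 7 → 77.
11 inches = 27.94 cm; × 1.6 = 44.70 → 45 rows.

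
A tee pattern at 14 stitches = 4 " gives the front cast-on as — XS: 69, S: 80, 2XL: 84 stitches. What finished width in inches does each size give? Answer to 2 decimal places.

XS 19.71 inches; S 22.86 inches; 2XL 24.00 inches.

14/4 = 3.5 sts per in.
XS: 69 / 3.5 = 19.714 → 19.71 in.
S: 80 / 3.5 = 22.857 → 22.86 in.
2XL: 84 / 3.5 = 24.000 → 24.00 in.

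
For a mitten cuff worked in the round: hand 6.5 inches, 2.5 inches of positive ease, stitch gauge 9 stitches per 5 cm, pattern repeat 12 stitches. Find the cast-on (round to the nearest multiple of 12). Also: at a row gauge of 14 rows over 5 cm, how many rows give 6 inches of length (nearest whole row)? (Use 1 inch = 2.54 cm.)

Finished = 6.5 + 2.5 = 9 inches.
9 inches × 2.54 = 22.86 cm.
9/5 = 1.8 sts per cm; 22.86 × 1.8 = 41.15 sts.
Nearest multiple of 12 → 36.
6 inches = 15.24 cm; × 2.8 = 42.67 → 43 rows.

Cast on 36 stitches; work 43 rows.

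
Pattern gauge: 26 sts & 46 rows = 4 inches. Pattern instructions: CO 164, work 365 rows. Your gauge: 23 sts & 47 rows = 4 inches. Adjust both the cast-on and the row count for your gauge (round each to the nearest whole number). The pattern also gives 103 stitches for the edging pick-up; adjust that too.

Cast on 145 stitches; work 373 rows; edging pick-up 91 stitches.

Stitches: 164 × 23/26 = 145.08 → 145.
Rows: 365 × 47/46 = 372.93 → 373.
edging pick-up: 103 × 23/26 = 91.12 → 91.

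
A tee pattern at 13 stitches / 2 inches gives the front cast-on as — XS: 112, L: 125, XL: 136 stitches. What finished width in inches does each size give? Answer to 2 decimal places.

13/2 = 6.5 sts per in.
XS: 112 / 6.5 = 17.231 → 17.23 in.
L: 125 / 6.5 = 19.231 → 19.23 in.
XL: 136 / 6.5 = 20.923 → 20.92 in.

XS 17.23 inches; L 19.23 inches; XL 20.92 inches.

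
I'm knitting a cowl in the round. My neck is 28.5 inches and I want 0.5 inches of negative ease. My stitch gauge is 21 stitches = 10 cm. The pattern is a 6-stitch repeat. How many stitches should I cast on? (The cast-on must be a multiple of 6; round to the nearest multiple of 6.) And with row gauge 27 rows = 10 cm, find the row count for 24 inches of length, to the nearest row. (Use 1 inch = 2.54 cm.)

Finished = 28.5 − 0.5 = 28 inches.
28 inches × 2.54 = 71.12 cm.
21/10 = 2.1 sts per cm; 71.12 × 2.1 = 149.35 sts.
Nearest multiple of 6 → 150.
24 inches = 60.96 cm; × 2.7 = 164.59 → 165 rows.

Cast on 150 stitches; work 165 rows.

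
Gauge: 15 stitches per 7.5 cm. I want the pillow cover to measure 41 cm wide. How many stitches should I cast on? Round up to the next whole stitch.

Cast on 82 stitches.

15 stitches / 7.5 cm = 2 stitches per cm.
41 × 2 = 82.00 stitches.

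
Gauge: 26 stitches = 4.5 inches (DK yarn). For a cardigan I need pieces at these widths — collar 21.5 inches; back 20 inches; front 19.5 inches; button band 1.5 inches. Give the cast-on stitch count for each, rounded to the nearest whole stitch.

collar 124; back 116; front 113; button band 9.

Rate = 26/4.5 = 5.778 sts per in.
collar: 21.5 × 5.778 = 124.22 → 124.
back: 20 × 5.778 = 115.56 → 116.
front: 19.5 × 5.778 = 112.67 → 113.
button band: 1.5 × 5.778 = 8.67 → 9.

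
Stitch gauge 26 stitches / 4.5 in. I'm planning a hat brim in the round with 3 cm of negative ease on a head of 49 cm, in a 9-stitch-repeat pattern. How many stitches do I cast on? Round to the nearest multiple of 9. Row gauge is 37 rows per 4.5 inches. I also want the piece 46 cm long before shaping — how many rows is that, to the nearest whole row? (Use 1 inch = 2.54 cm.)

Cast on 108 stitches; work 149 rows.

Finished = 49 − 3 = 46 cm.
46 cm × 1/2.54 = 18.11 inches.
26/4.5 = 5.778 sts per in; 18.11 × 5.778 = 104.64 sts.
Nearest multiple of 9 → 108.
46 cm = 18.11 inches; × 8.222 = 148.91 → 149 rows.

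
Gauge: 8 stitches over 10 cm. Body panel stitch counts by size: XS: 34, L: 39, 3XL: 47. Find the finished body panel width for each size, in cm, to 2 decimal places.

8/10 = 0.8 sts per cm.
XS: 34 / 0.8 = 42.500 → 42.50 cm.
L: 39 / 0.8 = 48.750 → 48.75 cm.
3XL: 47 / 0.8 = 58.750 → 58.75 cm.

XS 42.50 cm; L 48.75 cm; 3XL 58.75 cm.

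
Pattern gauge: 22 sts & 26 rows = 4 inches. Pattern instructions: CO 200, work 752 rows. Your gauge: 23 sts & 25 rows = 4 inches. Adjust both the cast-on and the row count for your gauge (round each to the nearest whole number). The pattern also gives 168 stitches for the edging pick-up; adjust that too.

Cast on 209 stitches; work 723 rows; edging pick-up 176 stitches.

Stitches: 200 × 23/22 = 209.09 → 209.
Rows: 752 × 25/26 = 723.08 → 723.
edging pick-up: 168 × 23/22 = 175.64 → 176.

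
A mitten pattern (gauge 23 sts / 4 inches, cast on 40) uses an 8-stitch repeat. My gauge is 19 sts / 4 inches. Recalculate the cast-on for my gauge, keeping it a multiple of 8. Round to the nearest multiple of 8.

40 × 19 / 23 = 33.04.
Nearest multiple of 8: 32.

CO 32 sts.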